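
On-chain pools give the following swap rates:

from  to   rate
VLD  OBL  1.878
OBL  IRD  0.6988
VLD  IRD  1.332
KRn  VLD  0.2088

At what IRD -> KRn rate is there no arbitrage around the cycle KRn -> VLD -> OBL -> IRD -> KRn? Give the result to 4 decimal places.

3.6494

Known legs of the cycle: 0.2088 × 1.878 × 0.6988 = 0.27401792832
For no arbitrage the full-cycle product must be 1, so the missing rate is 1 / 0.27401792832 ≈ 3.649396.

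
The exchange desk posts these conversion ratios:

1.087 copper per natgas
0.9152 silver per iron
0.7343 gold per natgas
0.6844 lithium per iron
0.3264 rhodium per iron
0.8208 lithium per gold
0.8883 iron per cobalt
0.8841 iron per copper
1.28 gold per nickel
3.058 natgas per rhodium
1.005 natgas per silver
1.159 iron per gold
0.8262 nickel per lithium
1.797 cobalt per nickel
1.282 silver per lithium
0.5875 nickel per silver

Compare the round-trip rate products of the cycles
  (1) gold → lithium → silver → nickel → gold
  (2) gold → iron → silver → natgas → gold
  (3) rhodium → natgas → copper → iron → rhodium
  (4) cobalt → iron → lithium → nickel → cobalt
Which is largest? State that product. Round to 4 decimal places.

0.9592

(1) 0.8208 × 1.282 × 0.5875 × 1.28 = 0.79130
(2) 1.159 × 0.9152 × 1.005 × 0.7343 = 0.78278
(3) 3.058 × 1.087 × 0.8841 × 0.3264 = 0.95922
(4) 0.8883 × 0.6844 × 0.8262 × 1.797 = 0.90262
Highest is cycle (3) at 0.9592 (≤1, no arbitrage).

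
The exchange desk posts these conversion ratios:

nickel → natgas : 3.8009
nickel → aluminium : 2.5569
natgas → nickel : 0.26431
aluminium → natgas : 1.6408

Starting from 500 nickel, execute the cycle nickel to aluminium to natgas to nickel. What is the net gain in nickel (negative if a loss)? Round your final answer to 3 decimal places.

54.438

500 nickel × 2.5569 = 1278.45 aluminium
1278.45 aluminium × 1.6408 = 2097.68076 natgas
2097.68076 natgas × 0.26431 = 554.4380016756 nickel
Net change: 554.4380016756 − 500 = 54.4380016756 nickel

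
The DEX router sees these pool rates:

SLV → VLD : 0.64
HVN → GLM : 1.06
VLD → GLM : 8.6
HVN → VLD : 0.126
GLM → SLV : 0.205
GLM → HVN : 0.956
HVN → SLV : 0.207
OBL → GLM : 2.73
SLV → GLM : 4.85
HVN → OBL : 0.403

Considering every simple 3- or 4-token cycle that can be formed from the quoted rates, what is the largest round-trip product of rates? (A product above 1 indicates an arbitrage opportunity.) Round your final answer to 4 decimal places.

1.1283

VLD→GLM→SLV→VLD: 8.6 × 0.205 × 0.64 = 1.12832
HVN→SLV→VLD→GLM→HVN: 0.207 × 0.64 × 8.6 × 0.956 = 1.08920
HVN→OBL→GLM→HVN: 0.403 × 2.73 × 0.956 = 1.05178
HVN→VLD→GLM→HVN: 0.126 × 8.6 × 0.956 = 1.03592
HVN→SLV→GLM→HVN: 0.207 × 4.85 × 0.956 = 0.95978
Maximum is VLD→GLM→SLV→VLD at 1.1283; arbitrage exists.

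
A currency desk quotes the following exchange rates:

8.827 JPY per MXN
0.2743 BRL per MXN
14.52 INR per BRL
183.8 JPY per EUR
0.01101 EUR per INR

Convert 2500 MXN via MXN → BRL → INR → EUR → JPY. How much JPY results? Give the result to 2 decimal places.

2500 MXN × 0.2743 = 685.75 BRL
685.75 BRL × 14.52 = 9957.09 INR
9957.09 INR × 0.01101 = 109.6275609 EUR
109.6275609 EUR × 183.8 = 20149.54569342 JPY

20149.55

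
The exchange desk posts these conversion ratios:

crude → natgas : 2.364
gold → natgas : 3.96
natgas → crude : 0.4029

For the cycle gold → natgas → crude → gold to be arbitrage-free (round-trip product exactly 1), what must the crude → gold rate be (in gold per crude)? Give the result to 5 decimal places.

0.62677

Known legs of the cycle: 3.96 × 0.4029 = 1.595484
For no arbitrage the full-cycle product must be 1, so the missing rate is 1 / 1.595484 ≈ 0.6267691.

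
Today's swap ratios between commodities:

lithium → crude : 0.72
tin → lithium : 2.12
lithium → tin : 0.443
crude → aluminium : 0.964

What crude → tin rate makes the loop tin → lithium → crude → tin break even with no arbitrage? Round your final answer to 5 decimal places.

Known legs of the cycle: 2.12 × 0.72 = 1.5264
For no arbitrage the full-cycle product must be 1, so the missing rate is 1 / 1.5264 ≈ 0.6551363.

0.65514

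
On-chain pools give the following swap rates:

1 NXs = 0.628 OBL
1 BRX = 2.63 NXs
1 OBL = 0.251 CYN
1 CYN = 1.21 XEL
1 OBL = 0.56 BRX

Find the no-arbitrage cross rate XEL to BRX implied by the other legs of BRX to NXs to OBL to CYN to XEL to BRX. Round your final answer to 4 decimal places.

1.9935

Known legs of the cycle: 2.63 × 0.628 × 0.251 × 1.21 = 0.5016195844
For no arbitrage the full-cycle product must be 1, so the missing rate is 1 / 0.5016195844 ≈ 1.993543.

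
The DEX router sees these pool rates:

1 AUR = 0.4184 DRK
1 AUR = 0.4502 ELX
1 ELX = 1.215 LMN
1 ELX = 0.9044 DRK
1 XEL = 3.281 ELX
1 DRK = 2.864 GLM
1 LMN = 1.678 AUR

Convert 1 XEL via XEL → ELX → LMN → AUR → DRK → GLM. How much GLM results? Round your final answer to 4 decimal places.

8.0157

1 XEL × 3.281 = 3.281 ELX
3.281 ELX × 1.215 = 3.986415 LMN
3.986415 LMN × 1.678 = 6.68920437 AUR
6.68920437 AUR × 0.4184 = 2.798763108408 DRK
2.798763108408 DRK × 2.864 = 8.015657542480512 GLM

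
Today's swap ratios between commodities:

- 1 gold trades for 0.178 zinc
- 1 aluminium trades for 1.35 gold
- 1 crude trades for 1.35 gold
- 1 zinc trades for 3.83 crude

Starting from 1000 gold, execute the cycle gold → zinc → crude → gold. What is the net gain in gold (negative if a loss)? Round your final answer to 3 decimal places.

1000 gold × 0.178 = 178 zinc
178 zinc × 3.83 = 681.74 crude
681.74 crude × 1.35 = 920.349 gold
Net change: 920.349 − 1000 = -79.651 gold

-79.651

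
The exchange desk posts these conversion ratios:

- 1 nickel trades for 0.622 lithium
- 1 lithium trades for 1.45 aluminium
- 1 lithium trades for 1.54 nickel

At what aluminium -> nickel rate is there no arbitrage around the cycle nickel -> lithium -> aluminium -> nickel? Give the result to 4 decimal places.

Known legs of the cycle: 0.622 × 1.45 = 0.9019
For no arbitrage the full-cycle product must be 1, so the missing rate is 1 / 0.9019 ≈ 1.108770.

1.1088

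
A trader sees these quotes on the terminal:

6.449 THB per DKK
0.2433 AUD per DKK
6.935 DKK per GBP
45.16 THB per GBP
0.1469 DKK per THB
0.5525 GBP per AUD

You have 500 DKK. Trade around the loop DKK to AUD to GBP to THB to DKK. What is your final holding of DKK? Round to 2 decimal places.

500 DKK × 0.2433 = 121.65 AUD
121.65 AUD × 0.5525 = 67.211625 GBP
67.211625 GBP × 45.16 = 3035.276985 THB
3035.276985 THB × 0.1469 = 445.8821890965 DKK

445.88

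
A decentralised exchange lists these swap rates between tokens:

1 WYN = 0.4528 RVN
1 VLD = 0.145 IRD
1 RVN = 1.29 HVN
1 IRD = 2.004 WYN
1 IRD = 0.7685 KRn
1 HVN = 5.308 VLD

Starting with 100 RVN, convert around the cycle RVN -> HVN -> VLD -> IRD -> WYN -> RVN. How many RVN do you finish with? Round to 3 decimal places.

90.093

100 RVN × 1.29 = 129 HVN
129 HVN × 5.308 = 684.732 VLD
684.732 VLD × 0.145 = 99.28614 IRD
99.28614 IRD × 2.004 = 198.96942456 WYN
198.96942456 WYN × 0.4528 = 90.093355440768 RVN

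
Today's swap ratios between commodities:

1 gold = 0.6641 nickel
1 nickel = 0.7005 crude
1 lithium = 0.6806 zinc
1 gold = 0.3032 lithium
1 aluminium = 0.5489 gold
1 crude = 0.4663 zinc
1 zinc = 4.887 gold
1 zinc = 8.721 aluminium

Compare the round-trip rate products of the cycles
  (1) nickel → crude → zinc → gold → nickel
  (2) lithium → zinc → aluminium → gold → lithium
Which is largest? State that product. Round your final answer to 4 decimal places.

(1) 0.7005 × 0.4663 × 4.887 × 0.6641 = 1.06011
(2) 0.6806 × 8.721 × 0.5489 × 0.3032 = 0.98783
Highest is cycle (1) at 1.0601 (>1, arbitrage).

1.0601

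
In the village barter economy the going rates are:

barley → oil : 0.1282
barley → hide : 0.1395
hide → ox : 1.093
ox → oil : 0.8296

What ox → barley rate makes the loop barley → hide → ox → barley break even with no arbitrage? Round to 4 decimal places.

6.5585

Known legs of the cycle: 0.1395 × 1.093 = 0.1524735
For no arbitrage the full-cycle product must be 1, so the missing rate is 1 / 0.1524735 ≈ 6.558517.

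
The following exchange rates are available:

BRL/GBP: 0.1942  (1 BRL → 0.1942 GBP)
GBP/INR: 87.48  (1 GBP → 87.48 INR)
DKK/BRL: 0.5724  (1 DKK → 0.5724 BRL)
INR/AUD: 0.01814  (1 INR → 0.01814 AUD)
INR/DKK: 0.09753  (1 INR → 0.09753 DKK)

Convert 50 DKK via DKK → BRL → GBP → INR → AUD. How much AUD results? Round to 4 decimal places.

50 DKK × 0.5724 = 28.62 BRL
28.62 BRL × 0.1942 = 5.558004 GBP
5.558004 GBP × 87.48 = 486.21418992 INR
486.21418992 INR × 0.01814 = 8.8199254051488 AUD

8.8199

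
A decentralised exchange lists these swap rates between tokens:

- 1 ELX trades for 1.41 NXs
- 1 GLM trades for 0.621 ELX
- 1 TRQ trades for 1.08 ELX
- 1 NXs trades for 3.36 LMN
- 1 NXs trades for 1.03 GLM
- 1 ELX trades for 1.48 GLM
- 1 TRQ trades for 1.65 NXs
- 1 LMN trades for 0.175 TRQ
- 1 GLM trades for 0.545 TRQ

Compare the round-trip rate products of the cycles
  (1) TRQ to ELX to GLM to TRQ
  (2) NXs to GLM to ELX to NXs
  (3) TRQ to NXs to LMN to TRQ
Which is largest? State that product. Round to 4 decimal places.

(1) 1.08 × 1.48 × 0.545 = 0.87113
(2) 1.03 × 0.621 × 1.41 = 0.90188
(3) 1.65 × 3.36 × 0.175 = 0.97020
Highest is cycle (3) at 0.9702 (≤1, no arbitrage).

0.9702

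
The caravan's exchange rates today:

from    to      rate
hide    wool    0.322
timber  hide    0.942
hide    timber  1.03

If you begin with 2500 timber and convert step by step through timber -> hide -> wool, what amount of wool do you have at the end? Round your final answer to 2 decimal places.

2500 timber × 0.942 = 2355 hide
2355 hide × 0.322 = 758.31 wool

758.31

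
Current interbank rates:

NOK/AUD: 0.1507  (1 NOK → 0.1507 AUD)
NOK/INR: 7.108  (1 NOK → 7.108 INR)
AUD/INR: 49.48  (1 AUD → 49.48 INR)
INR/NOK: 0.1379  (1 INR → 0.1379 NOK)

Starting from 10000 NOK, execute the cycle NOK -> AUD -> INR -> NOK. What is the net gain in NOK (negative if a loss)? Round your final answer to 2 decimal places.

10000 NOK × 0.1507 = 1507 AUD
1507 AUD × 49.48 = 74566.36 INR
74566.36 INR × 0.1379 = 10282.701044 NOK
Net change: 10282.701044 − 10000 = 282.701044 NOK

282.70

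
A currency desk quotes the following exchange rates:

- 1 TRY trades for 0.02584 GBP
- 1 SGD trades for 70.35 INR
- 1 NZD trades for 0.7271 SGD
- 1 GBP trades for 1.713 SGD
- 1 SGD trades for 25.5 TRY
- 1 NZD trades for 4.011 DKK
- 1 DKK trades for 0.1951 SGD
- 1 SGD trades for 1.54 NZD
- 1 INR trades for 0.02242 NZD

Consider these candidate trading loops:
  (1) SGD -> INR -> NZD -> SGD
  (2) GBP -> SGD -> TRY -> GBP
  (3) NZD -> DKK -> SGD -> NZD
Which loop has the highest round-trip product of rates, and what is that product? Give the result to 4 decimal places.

(1) 70.35 × 0.02242 × 0.7271 = 1.14682
(2) 1.713 × 25.5 × 0.02584 = 1.12873
(3) 4.011 × 0.1951 × 1.54 = 1.20512
Highest is cycle (3) at 1.2051 (>1, arbitrage).

1.2051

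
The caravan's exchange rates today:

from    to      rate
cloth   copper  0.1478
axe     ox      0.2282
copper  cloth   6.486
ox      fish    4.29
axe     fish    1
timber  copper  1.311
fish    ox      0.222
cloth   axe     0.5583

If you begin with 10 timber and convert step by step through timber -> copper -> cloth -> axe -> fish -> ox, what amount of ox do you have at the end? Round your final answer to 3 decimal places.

10.539

10 timber × 1.311 = 13.11 copper
13.11 copper × 6.486 = 85.03146 cloth
85.03146 cloth × 0.5583 = 47.473064118 axe
47.473064118 axe × 1 = 47.473064118 fish
47.473064118 fish × 0.222 = 10.539020234196 ox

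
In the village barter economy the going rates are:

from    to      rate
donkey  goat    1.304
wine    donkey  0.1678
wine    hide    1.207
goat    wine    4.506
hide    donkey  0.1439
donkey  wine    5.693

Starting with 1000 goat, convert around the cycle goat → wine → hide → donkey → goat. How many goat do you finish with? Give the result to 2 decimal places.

1000 goat × 4.506 = 4506 wine
4506 wine × 1.207 = 5438.742 hide
5438.742 hide × 0.1439 = 782.6349738 donkey
782.6349738 donkey × 1.304 = 1020.5560058352 goat

1020.56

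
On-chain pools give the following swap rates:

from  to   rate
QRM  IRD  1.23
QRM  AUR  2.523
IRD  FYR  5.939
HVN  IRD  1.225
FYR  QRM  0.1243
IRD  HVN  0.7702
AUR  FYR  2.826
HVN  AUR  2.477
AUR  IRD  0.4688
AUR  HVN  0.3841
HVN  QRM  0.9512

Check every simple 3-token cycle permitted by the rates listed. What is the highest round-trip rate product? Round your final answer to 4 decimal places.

0.9218

QRM→AUR→HVN→QRM: 2.523 × 0.3841 × 0.9512 = 0.92179
QRM→IRD→FYR→QRM: 1.23 × 5.939 × 0.1243 = 0.90801
QRM→IRD→HVN→QRM: 1.23 × 0.7702 × 0.9512 = 0.90112
IRD→HVN→AUR→IRD: 0.7702 × 2.477 × 0.4688 = 0.89437
QRM→AUR→FYR→QRM: 2.523 × 2.826 × 0.1243 = 0.88626
Maximum is QRM→AUR→HVN→QRM at 0.9218; no arbitrage — every cycle loses value.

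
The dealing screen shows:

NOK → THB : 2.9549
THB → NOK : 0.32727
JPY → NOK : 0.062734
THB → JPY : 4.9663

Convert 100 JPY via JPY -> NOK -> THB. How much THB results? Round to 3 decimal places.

18.537

100 JPY × 0.062734 = 6.2734 NOK
6.2734 NOK × 2.9549 = 18.53726966 THB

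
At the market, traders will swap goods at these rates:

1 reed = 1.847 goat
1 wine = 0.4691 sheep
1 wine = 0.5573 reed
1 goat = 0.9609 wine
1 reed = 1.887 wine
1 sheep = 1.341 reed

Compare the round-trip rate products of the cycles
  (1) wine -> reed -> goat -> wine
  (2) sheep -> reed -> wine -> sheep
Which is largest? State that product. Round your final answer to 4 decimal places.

1.1870

(1) 0.5573 × 1.847 × 0.9609 = 0.98909
(2) 1.341 × 1.887 × 0.4691 = 1.18704
Highest is cycle (2) at 1.1870 (>1, arbitrage).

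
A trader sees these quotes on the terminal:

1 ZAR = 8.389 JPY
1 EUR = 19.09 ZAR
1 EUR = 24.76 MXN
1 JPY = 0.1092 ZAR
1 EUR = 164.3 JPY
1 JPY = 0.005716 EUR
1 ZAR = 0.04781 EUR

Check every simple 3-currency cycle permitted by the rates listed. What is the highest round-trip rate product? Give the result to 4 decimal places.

0.9154

ZAR→JPY→EUR→ZAR: 8.389 × 0.005716 × 19.09 = 0.91539
ZAR→EUR→JPY→ZAR: 0.04781 × 164.3 × 0.1092 = 0.85779
Maximum is ZAR→JPY→EUR→ZAR at 0.9154; no arbitrage — every cycle loses value.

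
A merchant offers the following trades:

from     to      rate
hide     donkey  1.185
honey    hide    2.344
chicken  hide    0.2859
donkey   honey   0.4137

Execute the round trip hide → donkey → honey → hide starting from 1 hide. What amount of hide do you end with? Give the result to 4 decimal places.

1.1491

1 hide × 1.185 = 1.185 donkey
1.185 donkey × 0.4137 = 0.4902345 honey
0.4902345 honey × 2.344 = 1.149109668 hide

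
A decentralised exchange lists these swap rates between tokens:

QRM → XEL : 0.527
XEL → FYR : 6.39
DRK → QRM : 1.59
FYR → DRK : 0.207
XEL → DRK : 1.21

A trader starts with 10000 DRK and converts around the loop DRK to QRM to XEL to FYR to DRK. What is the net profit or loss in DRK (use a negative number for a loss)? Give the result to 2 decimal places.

1083.55

10000 DRK × 1.59 = 15900 QRM
15900 QRM × 0.527 = 8379.3 XEL
8379.3 XEL × 6.39 = 53543.727 FYR
53543.727 FYR × 0.207 = 11083.551489 DRK
Net change: 11083.551489 − 10000 = 1083.551489 DRK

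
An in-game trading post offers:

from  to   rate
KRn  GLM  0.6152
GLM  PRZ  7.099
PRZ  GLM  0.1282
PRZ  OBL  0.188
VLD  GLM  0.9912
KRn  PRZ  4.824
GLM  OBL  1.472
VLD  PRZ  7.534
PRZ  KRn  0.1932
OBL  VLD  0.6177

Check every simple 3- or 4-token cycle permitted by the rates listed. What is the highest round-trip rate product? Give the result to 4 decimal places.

0.9013

GLM→OBL→VLD→GLM: 1.472 × 0.6177 × 0.9912 = 0.90125
PRZ→GLM→OBL→VLD→PRZ: 0.1282 × 1.472 × 0.6177 × 7.534 = 0.87821
PRZ→OBL→VLD→PRZ: 0.188 × 0.6177 × 7.534 = 0.87491
PRZ→KRn→GLM→PRZ: 0.1932 × 0.6152 × 7.099 = 0.84376
PRZ→OBL→VLD→GLM→PRZ: 0.188 × 0.6177 × 0.9912 × 7.099 = 0.81714
Maximum is GLM→OBL→VLD→GLM at 0.9013; no arbitrage — every cycle loses value.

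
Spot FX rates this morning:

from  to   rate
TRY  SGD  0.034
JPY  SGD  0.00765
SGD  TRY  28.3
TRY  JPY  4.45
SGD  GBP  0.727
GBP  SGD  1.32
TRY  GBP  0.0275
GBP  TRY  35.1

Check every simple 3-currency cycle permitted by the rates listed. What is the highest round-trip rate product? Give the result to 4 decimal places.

1.0273

GBP→SGD→TRY→GBP: 1.32 × 28.3 × 0.0275 = 1.02729
JPY→SGD→TRY→JPY: 0.00765 × 28.3 × 4.45 = 0.96340
GBP→TRY→SGD→GBP: 35.1 × 0.034 × 0.727 = 0.86760
Maximum is GBP→SGD→TRY→GBP at 1.0273; arbitrage exists.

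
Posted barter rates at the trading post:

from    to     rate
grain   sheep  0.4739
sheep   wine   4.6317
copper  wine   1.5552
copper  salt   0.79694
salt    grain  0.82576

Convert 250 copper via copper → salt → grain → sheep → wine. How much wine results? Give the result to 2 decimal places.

361.12

250 copper × 0.79694 = 199.235 salt
199.235 salt × 0.82576 = 164.5202936 grain
164.5202936 grain × 0.4739 = 77.96616713704 sheep
77.96616713704 sheep × 4.6317 = 361.115896328628168 wine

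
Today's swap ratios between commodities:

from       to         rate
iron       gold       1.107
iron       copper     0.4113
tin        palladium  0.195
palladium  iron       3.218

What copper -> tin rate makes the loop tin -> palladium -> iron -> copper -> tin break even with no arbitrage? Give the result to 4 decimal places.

3.8745

Known legs of the cycle: 0.195 × 3.218 × 0.4113 = 0.258094863
For no arbitrage the full-cycle product must be 1, so the missing rate is 1 / 0.258094863 ≈ 3.874544.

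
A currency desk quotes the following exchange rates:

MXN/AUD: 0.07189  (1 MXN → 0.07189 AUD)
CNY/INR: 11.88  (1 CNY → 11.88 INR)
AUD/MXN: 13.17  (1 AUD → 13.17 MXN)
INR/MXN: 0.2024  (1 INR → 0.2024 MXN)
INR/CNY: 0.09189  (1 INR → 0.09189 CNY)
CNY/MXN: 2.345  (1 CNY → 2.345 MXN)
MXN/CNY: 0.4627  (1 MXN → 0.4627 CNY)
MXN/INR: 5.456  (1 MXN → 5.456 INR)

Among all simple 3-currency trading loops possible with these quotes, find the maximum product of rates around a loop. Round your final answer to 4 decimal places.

CNY→MXN→INR→CNY: 2.345 × 5.456 × 0.09189 = 1.17567
CNY→INR→MXN→CNY: 11.88 × 0.2024 × 0.4627 = 1.11257
Maximum is CNY→MXN→INR→CNY at 1.1757; arbitrage exists.

1.1757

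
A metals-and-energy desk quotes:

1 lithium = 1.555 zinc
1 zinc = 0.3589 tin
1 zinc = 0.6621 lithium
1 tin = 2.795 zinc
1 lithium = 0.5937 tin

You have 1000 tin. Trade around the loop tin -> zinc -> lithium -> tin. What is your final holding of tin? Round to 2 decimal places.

1000 tin × 2.795 = 2795 zinc
2795 zinc × 0.6621 = 1850.5695 lithium
1850.5695 lithium × 0.5937 = 1098.68311215 tin

1098.68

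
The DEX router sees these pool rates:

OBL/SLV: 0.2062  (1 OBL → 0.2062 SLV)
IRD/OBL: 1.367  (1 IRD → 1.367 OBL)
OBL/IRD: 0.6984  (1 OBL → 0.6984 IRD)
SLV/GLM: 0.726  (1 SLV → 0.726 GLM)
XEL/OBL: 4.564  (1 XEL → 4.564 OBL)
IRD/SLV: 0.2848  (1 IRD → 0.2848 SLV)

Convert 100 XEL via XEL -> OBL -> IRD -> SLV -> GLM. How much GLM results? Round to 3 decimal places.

65.906

100 XEL × 4.564 = 456.4 OBL
456.4 OBL × 0.6984 = 318.74976 IRD
318.74976 IRD × 0.2848 = 90.779931648 SLV
90.779931648 SLV × 0.726 = 65.906230376448 GLM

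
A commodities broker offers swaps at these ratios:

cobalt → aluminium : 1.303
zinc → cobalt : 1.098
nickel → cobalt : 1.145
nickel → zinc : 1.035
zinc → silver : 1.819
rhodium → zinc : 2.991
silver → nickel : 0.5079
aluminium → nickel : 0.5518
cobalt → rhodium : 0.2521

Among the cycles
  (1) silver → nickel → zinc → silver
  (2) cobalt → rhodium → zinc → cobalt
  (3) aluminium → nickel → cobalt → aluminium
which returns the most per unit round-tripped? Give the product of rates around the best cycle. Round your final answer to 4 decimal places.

(1) 0.5079 × 1.035 × 1.819 = 0.95621
(2) 0.2521 × 2.991 × 1.098 = 0.82793
(3) 0.5518 × 1.145 × 1.303 = 0.82325
Highest is cycle (1) at 0.9562 (≤1, no arbitrage).

0.9562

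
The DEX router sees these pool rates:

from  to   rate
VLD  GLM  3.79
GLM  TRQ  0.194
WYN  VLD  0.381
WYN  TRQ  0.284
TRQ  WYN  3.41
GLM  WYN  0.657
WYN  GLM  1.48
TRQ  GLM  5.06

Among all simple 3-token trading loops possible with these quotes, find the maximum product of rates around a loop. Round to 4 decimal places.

0.9791

TRQ→WYN→GLM→TRQ: 3.41 × 1.48 × 0.194 = 0.97908
GLM→WYN→VLD→GLM: 0.657 × 0.381 × 3.79 = 0.94870
TRQ→GLM→WYN→TRQ: 5.06 × 0.657 × 0.284 = 0.94414
Maximum is TRQ→WYN→GLM→TRQ at 0.9791; no arbitrage — every cycle loses value.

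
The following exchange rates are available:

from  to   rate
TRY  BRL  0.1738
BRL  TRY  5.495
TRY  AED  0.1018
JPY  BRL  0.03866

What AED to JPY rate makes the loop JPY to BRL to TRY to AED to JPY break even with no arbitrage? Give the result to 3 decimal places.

Known legs of the cycle: 0.03866 × 5.495 × 0.1018 = 0.02162605606
For no arbitrage the full-cycle product must be 1, so the missing rate is 1 / 0.02162605606 ≈ 46.24052.

46.241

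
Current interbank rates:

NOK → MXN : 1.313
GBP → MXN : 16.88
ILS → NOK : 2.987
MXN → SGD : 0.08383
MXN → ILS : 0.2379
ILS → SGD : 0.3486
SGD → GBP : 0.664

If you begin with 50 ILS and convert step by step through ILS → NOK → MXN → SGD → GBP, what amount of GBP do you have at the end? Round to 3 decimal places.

50 ILS × 2.987 = 149.35 NOK
149.35 NOK × 1.313 = 196.09655 MXN
196.09655 MXN × 0.08383 = 16.4387737865 SGD
16.4387737865 SGD × 0.664 = 10.915345794236 GBP

10.915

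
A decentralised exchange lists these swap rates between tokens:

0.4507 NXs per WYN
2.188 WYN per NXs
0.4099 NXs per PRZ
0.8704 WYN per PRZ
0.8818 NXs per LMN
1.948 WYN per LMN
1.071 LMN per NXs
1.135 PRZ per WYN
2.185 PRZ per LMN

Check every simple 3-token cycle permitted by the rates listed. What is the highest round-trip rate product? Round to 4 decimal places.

1.0179

WYN→PRZ→NXs→WYN: 1.135 × 0.4099 × 2.188 = 1.01794
LMN→PRZ→NXs→LMN: 2.185 × 0.4099 × 1.071 = 0.95922
WYN→NXs→LMN→WYN: 0.4507 × 1.071 × 1.948 = 0.94030
Maximum is WYN→PRZ→NXs→WYN at 1.0179; arbitrage exists.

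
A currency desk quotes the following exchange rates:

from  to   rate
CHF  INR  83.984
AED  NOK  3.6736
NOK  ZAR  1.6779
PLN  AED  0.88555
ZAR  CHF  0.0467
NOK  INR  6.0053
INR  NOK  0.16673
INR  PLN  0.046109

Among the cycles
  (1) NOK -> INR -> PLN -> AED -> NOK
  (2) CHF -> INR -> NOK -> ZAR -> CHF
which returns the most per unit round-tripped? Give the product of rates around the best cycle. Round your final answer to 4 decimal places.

(1) 6.0053 × 0.046109 × 0.88555 × 3.6736 = 0.90079
(2) 83.984 × 0.16673 × 1.6779 × 0.0467 = 1.09722
Highest is cycle (2) at 1.0972 (>1, arbitrage).

1.0972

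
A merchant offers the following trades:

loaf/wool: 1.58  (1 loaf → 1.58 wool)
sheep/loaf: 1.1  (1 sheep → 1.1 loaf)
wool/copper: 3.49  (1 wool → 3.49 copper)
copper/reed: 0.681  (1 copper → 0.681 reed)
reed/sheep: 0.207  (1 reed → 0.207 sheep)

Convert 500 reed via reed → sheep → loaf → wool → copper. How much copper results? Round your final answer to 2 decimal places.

627.79

500 reed × 0.207 = 103.5 sheep
103.5 sheep × 1.1 = 113.85 loaf
113.85 loaf × 1.58 = 179.883 wool
179.883 wool × 3.49 = 627.79167 copper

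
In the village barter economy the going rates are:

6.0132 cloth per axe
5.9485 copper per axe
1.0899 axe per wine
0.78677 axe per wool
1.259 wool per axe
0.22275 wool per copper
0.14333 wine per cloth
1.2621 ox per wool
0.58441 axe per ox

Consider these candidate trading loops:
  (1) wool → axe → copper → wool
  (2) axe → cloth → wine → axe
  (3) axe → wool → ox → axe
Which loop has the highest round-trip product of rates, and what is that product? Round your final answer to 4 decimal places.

1.0425

(1) 0.78677 × 5.9485 × 0.22275 = 1.04249
(2) 6.0132 × 0.14333 × 1.0899 = 0.93935
(3) 1.259 × 1.2621 × 0.58441 = 0.92862
Highest is cycle (1) at 1.0425 (>1, arbitrage).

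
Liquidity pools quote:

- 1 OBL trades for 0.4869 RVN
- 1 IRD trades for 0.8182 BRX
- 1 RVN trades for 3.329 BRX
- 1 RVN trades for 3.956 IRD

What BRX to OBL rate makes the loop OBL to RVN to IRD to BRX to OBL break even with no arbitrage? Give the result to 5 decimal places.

0.63452

Known legs of the cycle: 0.4869 × 3.956 × 0.8182 = 1.57599753048
For no arbitrage the full-cycle product must be 1, so the missing rate is 1 / 1.57599753048 ≈ 0.6345188.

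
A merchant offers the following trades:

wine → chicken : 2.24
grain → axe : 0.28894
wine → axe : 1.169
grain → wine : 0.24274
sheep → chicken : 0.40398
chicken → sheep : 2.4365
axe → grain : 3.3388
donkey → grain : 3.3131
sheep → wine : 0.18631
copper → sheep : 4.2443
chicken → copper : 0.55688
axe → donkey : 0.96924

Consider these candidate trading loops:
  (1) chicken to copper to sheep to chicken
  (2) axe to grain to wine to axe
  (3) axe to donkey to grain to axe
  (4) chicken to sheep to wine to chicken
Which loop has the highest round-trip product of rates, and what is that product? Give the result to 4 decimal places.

1.0168

(1) 0.55688 × 4.2443 × 0.40398 = 0.95483
(2) 3.3388 × 0.24274 × 1.169 = 0.94743
(3) 0.96924 × 3.3131 × 0.28894 = 0.92784
(4) 2.4365 × 0.18631 × 2.24 = 1.01684
Highest is cycle (4) at 1.0168 (>1, arbitrage).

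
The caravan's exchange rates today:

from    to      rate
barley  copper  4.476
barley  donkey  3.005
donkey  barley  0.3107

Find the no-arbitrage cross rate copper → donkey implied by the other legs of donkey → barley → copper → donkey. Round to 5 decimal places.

0.71907

Known legs of the cycle: 0.3107 × 4.476 = 1.3906932
For no arbitrage the full-cycle product must be 1, so the missing rate is 1 / 1.3906932 ≈ 0.7190659.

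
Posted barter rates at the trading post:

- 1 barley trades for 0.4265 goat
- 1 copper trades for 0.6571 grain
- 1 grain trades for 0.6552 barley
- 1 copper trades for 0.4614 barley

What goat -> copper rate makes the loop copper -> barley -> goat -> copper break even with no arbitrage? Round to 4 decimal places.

Known legs of the cycle: 0.4614 × 0.4265 = 0.1967871
For no arbitrage the full-cycle product must be 1, so the missing rate is 1 / 0.1967871 ≈ 5.081634.

5.0816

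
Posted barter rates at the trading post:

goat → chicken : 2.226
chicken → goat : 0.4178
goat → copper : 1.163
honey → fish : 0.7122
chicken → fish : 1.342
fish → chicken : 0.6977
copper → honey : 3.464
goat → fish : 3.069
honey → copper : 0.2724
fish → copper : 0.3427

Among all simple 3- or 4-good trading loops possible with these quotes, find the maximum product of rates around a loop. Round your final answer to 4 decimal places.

goat→fish→chicken→goat: 3.069 × 0.6977 × 0.4178 = 0.89461
honey→fish→copper→honey: 0.7122 × 0.3427 × 3.464 = 0.84546
Maximum is goat→fish→chicken→goat at 0.8946; no arbitrage — every cycle loses value.

0.8946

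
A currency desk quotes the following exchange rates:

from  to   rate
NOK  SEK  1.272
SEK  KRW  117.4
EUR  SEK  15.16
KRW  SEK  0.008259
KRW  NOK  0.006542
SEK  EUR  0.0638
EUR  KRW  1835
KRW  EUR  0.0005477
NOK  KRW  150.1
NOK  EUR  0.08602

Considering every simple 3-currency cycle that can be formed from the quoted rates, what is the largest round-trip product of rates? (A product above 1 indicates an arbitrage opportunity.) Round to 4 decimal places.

1.0326

KRW→NOK→EUR→KRW: 0.006542 × 0.08602 × 1835 = 1.03263
KRW→NOK→SEK→KRW: 0.006542 × 1.272 × 117.4 = 0.97694
KRW→EUR→SEK→KRW: 0.0005477 × 15.16 × 117.4 = 0.97479
KRW→SEK→EUR→KRW: 0.008259 × 0.0638 × 1835 = 0.96691
Maximum is KRW→NOK→EUR→KRW at 1.0326; arbitrage exists.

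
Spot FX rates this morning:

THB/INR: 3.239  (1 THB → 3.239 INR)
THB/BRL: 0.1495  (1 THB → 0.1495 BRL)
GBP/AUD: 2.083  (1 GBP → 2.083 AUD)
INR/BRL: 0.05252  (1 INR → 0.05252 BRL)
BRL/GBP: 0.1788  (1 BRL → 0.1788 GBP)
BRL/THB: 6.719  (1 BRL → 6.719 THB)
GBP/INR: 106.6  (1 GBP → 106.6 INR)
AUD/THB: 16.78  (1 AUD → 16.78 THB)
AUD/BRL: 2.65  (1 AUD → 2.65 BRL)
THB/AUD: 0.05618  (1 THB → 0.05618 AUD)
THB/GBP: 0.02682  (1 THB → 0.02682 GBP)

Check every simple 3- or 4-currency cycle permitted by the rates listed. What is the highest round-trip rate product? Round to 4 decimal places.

THB→INR→BRL→THB: 3.239 × 0.05252 × 6.719 = 1.14298
THB→GBP→INR→BRL→THB: 0.02682 × 106.6 × 0.05252 × 6.719 = 1.00889
GBP→INR→BRL→GBP: 106.6 × 0.05252 × 0.1788 = 1.00104
THB→AUD→BRL→THB: 0.05618 × 2.65 × 6.719 = 1.00030
THB→GBP→AUD→BRL→THB: 0.02682 × 2.083 × 2.65 × 6.719 = 0.99471
GBP→AUD→BRL→GBP: 2.083 × 2.65 × 0.1788 = 0.98697
THB→GBP→AUD→THB: 0.02682 × 2.083 × 16.78 = 0.93743
THB→BRL→GBP→AUD→THB: 0.1495 × 0.1788 × 2.083 × 16.78 = 0.93431
Maximum is THB→INR→BRL→THB at 1.1430; arbitrage exists.

1.1430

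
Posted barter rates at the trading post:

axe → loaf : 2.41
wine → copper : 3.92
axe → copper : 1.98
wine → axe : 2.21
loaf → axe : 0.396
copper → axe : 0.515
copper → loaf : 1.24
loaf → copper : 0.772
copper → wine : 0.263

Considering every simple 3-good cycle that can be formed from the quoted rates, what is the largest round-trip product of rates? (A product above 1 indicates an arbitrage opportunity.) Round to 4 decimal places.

1.1508

axe→copper→wine→axe: 1.98 × 0.263 × 2.21 = 1.15084
axe→copper→loaf→axe: 1.98 × 1.24 × 0.396 = 0.97226
axe→loaf→copper→axe: 2.41 × 0.772 × 0.515 = 0.95817
Maximum is axe→copper→wine→axe at 1.1508; arbitrage exists.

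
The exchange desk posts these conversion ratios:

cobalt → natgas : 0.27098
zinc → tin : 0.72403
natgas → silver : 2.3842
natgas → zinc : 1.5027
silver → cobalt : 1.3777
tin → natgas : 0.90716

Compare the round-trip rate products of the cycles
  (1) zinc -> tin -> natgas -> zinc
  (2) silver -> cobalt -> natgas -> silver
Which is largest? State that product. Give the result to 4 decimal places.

(1) 0.72403 × 0.90716 × 1.5027 = 0.98699
(2) 1.3777 × 0.27098 × 2.3842 = 0.89009
Highest is cycle (1) at 0.9870 (≤1, no arbitrage).

0.9870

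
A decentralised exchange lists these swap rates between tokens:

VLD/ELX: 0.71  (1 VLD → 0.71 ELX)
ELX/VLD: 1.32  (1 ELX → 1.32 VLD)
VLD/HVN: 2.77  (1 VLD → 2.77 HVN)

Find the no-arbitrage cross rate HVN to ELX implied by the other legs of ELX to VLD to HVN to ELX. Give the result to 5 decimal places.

Known legs of the cycle: 1.32 × 2.77 = 3.6564
For no arbitrage the full-cycle product must be 1, so the missing rate is 1 / 3.6564 ≈ 0.2734931.

0.27349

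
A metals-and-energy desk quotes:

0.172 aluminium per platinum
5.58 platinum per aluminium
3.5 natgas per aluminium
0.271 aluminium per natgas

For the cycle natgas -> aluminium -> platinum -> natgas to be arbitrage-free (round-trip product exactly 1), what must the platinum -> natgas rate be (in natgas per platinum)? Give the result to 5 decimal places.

0.66130

Known legs of the cycle: 0.271 × 5.58 = 1.51218
For no arbitrage the full-cycle product must be 1, so the missing rate is 1 / 1.51218 ≈ 0.6612969.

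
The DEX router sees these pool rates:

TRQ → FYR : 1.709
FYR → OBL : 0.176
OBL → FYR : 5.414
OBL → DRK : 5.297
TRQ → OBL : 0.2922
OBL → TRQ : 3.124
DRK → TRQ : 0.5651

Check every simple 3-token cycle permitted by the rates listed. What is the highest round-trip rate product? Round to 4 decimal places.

0.9396

TRQ→FYR→OBL→TRQ: 1.709 × 0.176 × 3.124 = 0.93965
TRQ→OBL→DRK→TRQ: 0.2922 × 5.297 × 0.5651 = 0.87465
Maximum is TRQ→FYR→OBL→TRQ at 0.9396; no arbitrage — every cycle loses value.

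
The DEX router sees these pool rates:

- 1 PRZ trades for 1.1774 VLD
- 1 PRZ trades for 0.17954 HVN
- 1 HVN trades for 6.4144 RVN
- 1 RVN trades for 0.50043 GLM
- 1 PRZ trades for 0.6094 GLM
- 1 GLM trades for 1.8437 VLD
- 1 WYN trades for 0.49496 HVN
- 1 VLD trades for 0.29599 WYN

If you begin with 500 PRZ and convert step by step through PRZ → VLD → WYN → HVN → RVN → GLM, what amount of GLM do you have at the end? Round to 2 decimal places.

500 PRZ × 1.1774 = 588.7 VLD
588.7 VLD × 0.29599 = 174.249313 WYN
174.249313 WYN × 0.49496 = 86.24643996248 HVN
86.24643996248 HVN × 6.4144 = 553.219164495331712 RVN
553.219164495331712 RVN × 0.50043 = 276.84746648839884863616 GLM

276.85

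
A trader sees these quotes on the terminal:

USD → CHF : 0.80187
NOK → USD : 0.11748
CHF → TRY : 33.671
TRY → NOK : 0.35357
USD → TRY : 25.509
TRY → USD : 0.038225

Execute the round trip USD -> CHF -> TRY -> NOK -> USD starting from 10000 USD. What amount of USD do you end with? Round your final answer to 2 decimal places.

10000 USD × 0.80187 = 8018.7 CHF
8018.7 CHF × 33.671 = 269997.6477 TRY
269997.6477 TRY × 0.35357 = 95463.068297289 NOK
95463.068297289 NOK × 0.11748 = 11215.00126356551172 USD

11215.00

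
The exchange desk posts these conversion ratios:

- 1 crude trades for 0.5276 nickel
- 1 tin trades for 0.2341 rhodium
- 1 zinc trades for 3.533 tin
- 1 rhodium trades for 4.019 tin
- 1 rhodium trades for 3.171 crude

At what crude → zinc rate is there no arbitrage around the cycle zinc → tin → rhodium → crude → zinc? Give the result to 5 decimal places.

0.38129

Known legs of the cycle: 3.533 × 0.2341 × 3.171 = 2.6226557763
For no arbitrage the full-cycle product must be 1, so the missing rate is 1 / 2.6226557763 ≈ 0.3812929.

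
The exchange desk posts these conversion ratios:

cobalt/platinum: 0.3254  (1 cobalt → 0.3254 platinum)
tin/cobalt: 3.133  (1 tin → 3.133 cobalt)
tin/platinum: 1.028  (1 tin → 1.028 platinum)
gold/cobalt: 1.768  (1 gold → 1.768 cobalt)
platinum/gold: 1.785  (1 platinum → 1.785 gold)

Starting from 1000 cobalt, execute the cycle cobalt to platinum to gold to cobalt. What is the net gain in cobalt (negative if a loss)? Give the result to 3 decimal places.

1000 cobalt × 0.3254 = 325.4 platinum
325.4 platinum × 1.785 = 580.839 gold
580.839 gold × 1.768 = 1026.923352 cobalt
Net change: 1026.923352 − 1000 = 26.923352 cobalt

26.923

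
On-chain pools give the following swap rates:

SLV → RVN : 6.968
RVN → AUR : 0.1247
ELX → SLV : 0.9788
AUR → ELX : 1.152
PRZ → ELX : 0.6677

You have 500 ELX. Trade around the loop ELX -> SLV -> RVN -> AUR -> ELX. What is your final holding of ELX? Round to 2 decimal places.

500 ELX × 0.9788 = 489.4 SLV
489.4 SLV × 6.968 = 3410.1392 RVN
3410.1392 RVN × 0.1247 = 425.24435824 AUR
425.24435824 AUR × 1.152 = 489.88150069248 ELX

489.88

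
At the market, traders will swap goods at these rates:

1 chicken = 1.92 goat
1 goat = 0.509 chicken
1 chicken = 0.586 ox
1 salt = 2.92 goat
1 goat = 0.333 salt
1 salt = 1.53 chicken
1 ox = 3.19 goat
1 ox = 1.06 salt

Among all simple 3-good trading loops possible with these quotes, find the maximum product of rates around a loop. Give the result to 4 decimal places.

salt→chicken→goat→salt: 1.53 × 1.92 × 0.333 = 0.97822
ox→goat→chicken→ox: 3.19 × 0.509 × 0.586 = 0.95149
salt→chicken→ox→salt: 1.53 × 0.586 × 1.06 = 0.95037
Maximum is salt→chicken→goat→salt at 0.9782; no arbitrage — every cycle loses value.

0.9782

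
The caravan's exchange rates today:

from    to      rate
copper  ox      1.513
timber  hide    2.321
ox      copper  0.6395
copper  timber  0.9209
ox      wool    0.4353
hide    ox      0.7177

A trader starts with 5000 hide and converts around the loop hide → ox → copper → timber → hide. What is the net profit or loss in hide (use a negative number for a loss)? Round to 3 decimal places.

5000 hide × 0.7177 = 3588.5 ox
3588.5 ox × 0.6395 = 2294.84575 copper
2294.84575 copper × 0.9209 = 2113.323451175 timber
2113.323451175 timber × 2.321 = 4905.023730177175 hide
Net change: 4905.023730177175 − 5000 = -94.976269822825 hide

-94.976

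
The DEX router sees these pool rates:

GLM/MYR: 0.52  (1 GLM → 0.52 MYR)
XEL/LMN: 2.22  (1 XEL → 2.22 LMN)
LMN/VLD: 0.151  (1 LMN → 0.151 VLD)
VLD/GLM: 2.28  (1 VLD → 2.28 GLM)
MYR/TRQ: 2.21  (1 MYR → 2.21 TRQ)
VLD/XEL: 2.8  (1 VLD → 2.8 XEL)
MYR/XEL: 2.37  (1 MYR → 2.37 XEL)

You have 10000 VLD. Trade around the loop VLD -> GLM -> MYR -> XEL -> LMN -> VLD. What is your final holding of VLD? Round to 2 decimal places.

10000 VLD × 2.28 = 22800 GLM
22800 GLM × 0.52 = 11856 MYR
11856 MYR × 2.37 = 28098.72 XEL
28098.72 XEL × 2.22 = 62379.1584 LMN
62379.1584 LMN × 0.151 = 9419.2529184 VLD

9419.25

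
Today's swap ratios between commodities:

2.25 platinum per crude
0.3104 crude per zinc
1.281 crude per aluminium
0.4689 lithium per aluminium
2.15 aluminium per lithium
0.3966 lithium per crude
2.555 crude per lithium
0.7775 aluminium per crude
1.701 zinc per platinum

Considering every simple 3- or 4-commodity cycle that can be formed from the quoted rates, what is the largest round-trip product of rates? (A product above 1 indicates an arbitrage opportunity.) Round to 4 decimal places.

1.1880

platinum→zinc→crude→platinum: 1.701 × 0.3104 × 2.25 = 1.18798
aluminium→crude→lithium→aluminium: 1.281 × 0.3966 × 2.15 = 1.09230
aluminium→lithium→crude→aluminium: 0.4689 × 2.555 × 0.7775 = 0.93148
Maximum is platinum→zinc→crude→platinum at 1.1880; arbitrage exists.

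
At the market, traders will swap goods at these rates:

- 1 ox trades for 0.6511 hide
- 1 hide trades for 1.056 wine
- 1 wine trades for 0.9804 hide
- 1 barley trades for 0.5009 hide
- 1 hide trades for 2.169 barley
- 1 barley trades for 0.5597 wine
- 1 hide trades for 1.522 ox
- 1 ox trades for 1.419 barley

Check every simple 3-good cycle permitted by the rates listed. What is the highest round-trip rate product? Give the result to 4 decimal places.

1.1902

hide→barley→wine→hide: 2.169 × 0.5597 × 0.9804 = 1.19020
hide→ox→barley→hide: 1.522 × 1.419 × 0.5009 = 1.08180
Maximum is hide→barley→wine→hide at 1.1902; arbitrage exists.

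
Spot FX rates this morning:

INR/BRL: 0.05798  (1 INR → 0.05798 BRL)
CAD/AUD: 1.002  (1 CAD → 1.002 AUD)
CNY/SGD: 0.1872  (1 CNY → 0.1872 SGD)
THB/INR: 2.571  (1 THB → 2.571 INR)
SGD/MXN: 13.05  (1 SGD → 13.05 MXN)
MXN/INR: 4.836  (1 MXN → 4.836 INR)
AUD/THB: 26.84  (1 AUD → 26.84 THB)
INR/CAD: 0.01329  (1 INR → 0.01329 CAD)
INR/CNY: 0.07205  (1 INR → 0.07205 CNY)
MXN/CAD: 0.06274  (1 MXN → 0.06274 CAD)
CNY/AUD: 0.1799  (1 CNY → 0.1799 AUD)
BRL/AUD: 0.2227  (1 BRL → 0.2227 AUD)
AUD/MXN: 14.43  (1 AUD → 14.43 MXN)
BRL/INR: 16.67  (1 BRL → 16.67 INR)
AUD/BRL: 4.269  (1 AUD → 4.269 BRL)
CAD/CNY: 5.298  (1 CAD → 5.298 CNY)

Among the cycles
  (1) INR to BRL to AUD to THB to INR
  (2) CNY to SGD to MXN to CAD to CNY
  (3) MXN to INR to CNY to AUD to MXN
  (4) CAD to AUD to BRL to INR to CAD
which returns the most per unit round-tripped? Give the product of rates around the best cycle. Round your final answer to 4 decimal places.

(1) 0.05798 × 0.2227 × 26.84 × 2.571 = 0.89101
(2) 0.1872 × 13.05 × 0.06274 × 5.298 = 0.81203
(3) 4.836 × 0.07205 × 0.1799 × 14.43 = 0.90452
(4) 1.002 × 4.269 × 16.67 × 0.01329 = 0.94766
Highest is cycle (4) at 0.9477 (≤1, no arbitrage).

0.9477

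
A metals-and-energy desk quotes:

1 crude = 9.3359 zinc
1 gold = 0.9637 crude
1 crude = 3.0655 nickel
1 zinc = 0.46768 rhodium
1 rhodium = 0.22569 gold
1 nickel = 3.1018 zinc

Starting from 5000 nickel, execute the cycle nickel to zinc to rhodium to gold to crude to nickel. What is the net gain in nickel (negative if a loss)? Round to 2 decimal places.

-163.98

5000 nickel × 3.1018 = 15509 zinc
15509 zinc × 0.46768 = 7253.24912 rhodium
7253.24912 rhodium × 0.22569 = 1636.9857938928 gold
1636.9857938928 gold × 0.9637 = 1577.56320957449136 crude
1577.56320957449136 crude × 3.0655 = 4836.02001895060326408 nickel
Net change: 4836.02001895060326408 − 5000 = -163.97998104939673592 nickel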